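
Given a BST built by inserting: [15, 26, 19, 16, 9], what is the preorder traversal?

Tree insertion order: [15, 26, 19, 16, 9]
Tree (level-order array): [15, 9, 26, None, None, 19, None, 16]
Preorder traversal: [15, 9, 26, 19, 16]


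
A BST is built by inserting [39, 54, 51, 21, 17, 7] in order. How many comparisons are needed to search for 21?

Search path for 21: 39 -> 21
Found: True
Comparisons: 2


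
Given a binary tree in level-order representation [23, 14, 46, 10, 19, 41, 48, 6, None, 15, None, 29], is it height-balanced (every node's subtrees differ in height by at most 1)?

Tree (level-order array): [23, 14, 46, 10, 19, 41, 48, 6, None, 15, None, 29]
Definition: a tree is height-balanced if, at every node, |h(left) - h(right)| <= 1 (empty subtree has height -1).
Bottom-up per-node check:
  node 6: h_left=-1, h_right=-1, diff=0 [OK], height=0
  node 10: h_left=0, h_right=-1, diff=1 [OK], height=1
  node 15: h_left=-1, h_right=-1, diff=0 [OK], height=0
  node 19: h_left=0, h_right=-1, diff=1 [OK], height=1
  node 14: h_left=1, h_right=1, diff=0 [OK], height=2
  node 29: h_left=-1, h_right=-1, diff=0 [OK], height=0
  node 41: h_left=0, h_right=-1, diff=1 [OK], height=1
  node 48: h_left=-1, h_right=-1, diff=0 [OK], height=0
  node 46: h_left=1, h_right=0, diff=1 [OK], height=2
  node 23: h_left=2, h_right=2, diff=0 [OK], height=3
All nodes satisfy the balance condition.
Result: Balanced


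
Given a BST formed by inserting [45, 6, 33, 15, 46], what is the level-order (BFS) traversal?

Tree insertion order: [45, 6, 33, 15, 46]
Tree (level-order array): [45, 6, 46, None, 33, None, None, 15]
BFS from the root, enqueuing left then right child of each popped node:
  queue [45] -> pop 45, enqueue [6, 46], visited so far: [45]
  queue [6, 46] -> pop 6, enqueue [33], visited so far: [45, 6]
  queue [46, 33] -> pop 46, enqueue [none], visited so far: [45, 6, 46]
  queue [33] -> pop 33, enqueue [15], visited so far: [45, 6, 46, 33]
  queue [15] -> pop 15, enqueue [none], visited so far: [45, 6, 46, 33, 15]
Result: [45, 6, 46, 33, 15]


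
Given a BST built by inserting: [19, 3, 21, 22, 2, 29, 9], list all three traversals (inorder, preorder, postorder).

Tree insertion order: [19, 3, 21, 22, 2, 29, 9]
Tree (level-order array): [19, 3, 21, 2, 9, None, 22, None, None, None, None, None, 29]
Inorder (L, root, R): [2, 3, 9, 19, 21, 22, 29]
Preorder (root, L, R): [19, 3, 2, 9, 21, 22, 29]
Postorder (L, R, root): [2, 9, 3, 29, 22, 21, 19]


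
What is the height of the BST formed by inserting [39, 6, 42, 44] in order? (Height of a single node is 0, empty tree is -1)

Insertion order: [39, 6, 42, 44]
Tree (level-order array): [39, 6, 42, None, None, None, 44]
Compute height bottom-up (empty subtree = -1):
  height(6) = 1 + max(-1, -1) = 0
  height(44) = 1 + max(-1, -1) = 0
  height(42) = 1 + max(-1, 0) = 1
  height(39) = 1 + max(0, 1) = 2
Height = 2


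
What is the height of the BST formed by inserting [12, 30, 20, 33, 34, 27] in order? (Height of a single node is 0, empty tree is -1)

Insertion order: [12, 30, 20, 33, 34, 27]
Tree (level-order array): [12, None, 30, 20, 33, None, 27, None, 34]
Compute height bottom-up (empty subtree = -1):
  height(27) = 1 + max(-1, -1) = 0
  height(20) = 1 + max(-1, 0) = 1
  height(34) = 1 + max(-1, -1) = 0
  height(33) = 1 + max(-1, 0) = 1
  height(30) = 1 + max(1, 1) = 2
  height(12) = 1 + max(-1, 2) = 3
Height = 3


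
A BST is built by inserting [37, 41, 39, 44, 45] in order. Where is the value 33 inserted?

Starting tree (level order): [37, None, 41, 39, 44, None, None, None, 45]
Insertion path: 37
Result: insert 33 as left child of 37
Final tree (level order): [37, 33, 41, None, None, 39, 44, None, None, None, 45]


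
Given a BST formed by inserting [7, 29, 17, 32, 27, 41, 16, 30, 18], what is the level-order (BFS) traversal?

Tree insertion order: [7, 29, 17, 32, 27, 41, 16, 30, 18]
Tree (level-order array): [7, None, 29, 17, 32, 16, 27, 30, 41, None, None, 18]
BFS from the root, enqueuing left then right child of each popped node:
  queue [7] -> pop 7, enqueue [29], visited so far: [7]
  queue [29] -> pop 29, enqueue [17, 32], visited so far: [7, 29]
  queue [17, 32] -> pop 17, enqueue [16, 27], visited so far: [7, 29, 17]
  queue [32, 16, 27] -> pop 32, enqueue [30, 41], visited so far: [7, 29, 17, 32]
  queue [16, 27, 30, 41] -> pop 16, enqueue [none], visited so far: [7, 29, 17, 32, 16]
  queue [27, 30, 41] -> pop 27, enqueue [18], visited so far: [7, 29, 17, 32, 16, 27]
  queue [30, 41, 18] -> pop 30, enqueue [none], visited so far: [7, 29, 17, 32, 16, 27, 30]
  queue [41, 18] -> pop 41, enqueue [none], visited so far: [7, 29, 17, 32, 16, 27, 30, 41]
  queue [18] -> pop 18, enqueue [none], visited so far: [7, 29, 17, 32, 16, 27, 30, 41, 18]
Result: [7, 29, 17, 32, 16, 27, 30, 41, 18]


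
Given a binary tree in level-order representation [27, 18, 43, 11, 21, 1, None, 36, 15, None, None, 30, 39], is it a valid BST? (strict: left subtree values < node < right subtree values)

Level-order array: [27, 18, 43, 11, 21, 1, None, 36, 15, None, None, 30, 39]
Validate using subtree bounds (lo, hi): at each node, require lo < value < hi,
then recurse left with hi=value and right with lo=value.
Preorder trace (stopping at first violation):
  at node 27 with bounds (-inf, +inf): OK
  at node 18 with bounds (-inf, 27): OK
  at node 11 with bounds (-inf, 18): OK
  at node 36 with bounds (-inf, 11): VIOLATION
Node 36 violates its bound: not (-inf < 36 < 11).
Result: Not a valid BST


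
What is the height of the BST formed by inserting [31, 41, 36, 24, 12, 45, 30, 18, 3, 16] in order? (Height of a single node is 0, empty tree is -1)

Insertion order: [31, 41, 36, 24, 12, 45, 30, 18, 3, 16]
Tree (level-order array): [31, 24, 41, 12, 30, 36, 45, 3, 18, None, None, None, None, None, None, None, None, 16]
Compute height bottom-up (empty subtree = -1):
  height(3) = 1 + max(-1, -1) = 0
  height(16) = 1 + max(-1, -1) = 0
  height(18) = 1 + max(0, -1) = 1
  height(12) = 1 + max(0, 1) = 2
  height(30) = 1 + max(-1, -1) = 0
  height(24) = 1 + max(2, 0) = 3
  height(36) = 1 + max(-1, -1) = 0
  height(45) = 1 + max(-1, -1) = 0
  height(41) = 1 + max(0, 0) = 1
  height(31) = 1 + max(3, 1) = 4
Height = 4


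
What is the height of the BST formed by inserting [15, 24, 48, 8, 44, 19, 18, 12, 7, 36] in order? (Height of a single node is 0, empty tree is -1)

Insertion order: [15, 24, 48, 8, 44, 19, 18, 12, 7, 36]
Tree (level-order array): [15, 8, 24, 7, 12, 19, 48, None, None, None, None, 18, None, 44, None, None, None, 36]
Compute height bottom-up (empty subtree = -1):
  height(7) = 1 + max(-1, -1) = 0
  height(12) = 1 + max(-1, -1) = 0
  height(8) = 1 + max(0, 0) = 1
  height(18) = 1 + max(-1, -1) = 0
  height(19) = 1 + max(0, -1) = 1
  height(36) = 1 + max(-1, -1) = 0
  height(44) = 1 + max(0, -1) = 1
  height(48) = 1 + max(1, -1) = 2
  height(24) = 1 + max(1, 2) = 3
  height(15) = 1 + max(1, 3) = 4
Height = 4


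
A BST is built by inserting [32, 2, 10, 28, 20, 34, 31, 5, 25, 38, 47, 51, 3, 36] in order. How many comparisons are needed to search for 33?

Search path for 33: 32 -> 34
Found: False
Comparisons: 2


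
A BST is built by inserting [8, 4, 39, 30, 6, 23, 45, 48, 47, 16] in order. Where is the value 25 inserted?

Starting tree (level order): [8, 4, 39, None, 6, 30, 45, None, None, 23, None, None, 48, 16, None, 47]
Insertion path: 8 -> 39 -> 30 -> 23
Result: insert 25 as right child of 23
Final tree (level order): [8, 4, 39, None, 6, 30, 45, None, None, 23, None, None, 48, 16, 25, 47]


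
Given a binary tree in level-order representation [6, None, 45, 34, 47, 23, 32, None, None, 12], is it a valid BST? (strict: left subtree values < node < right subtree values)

Level-order array: [6, None, 45, 34, 47, 23, 32, None, None, 12]
Validate using subtree bounds (lo, hi): at each node, require lo < value < hi,
then recurse left with hi=value and right with lo=value.
Preorder trace (stopping at first violation):
  at node 6 with bounds (-inf, +inf): OK
  at node 45 with bounds (6, +inf): OK
  at node 34 with bounds (6, 45): OK
  at node 23 with bounds (6, 34): OK
  at node 12 with bounds (6, 23): OK
  at node 32 with bounds (34, 45): VIOLATION
Node 32 violates its bound: not (34 < 32 < 45).
Result: Not a valid BST


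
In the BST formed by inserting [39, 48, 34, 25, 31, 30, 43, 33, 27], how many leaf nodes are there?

Tree built from: [39, 48, 34, 25, 31, 30, 43, 33, 27]
Tree (level-order array): [39, 34, 48, 25, None, 43, None, None, 31, None, None, 30, 33, 27]
Rule: A leaf has 0 children.
Per-node child counts:
  node 39: 2 child(ren)
  node 34: 1 child(ren)
  node 25: 1 child(ren)
  node 31: 2 child(ren)
  node 30: 1 child(ren)
  node 27: 0 child(ren)
  node 33: 0 child(ren)
  node 48: 1 child(ren)
  node 43: 0 child(ren)
Matching nodes: [27, 33, 43]
Count of leaf nodes: 3


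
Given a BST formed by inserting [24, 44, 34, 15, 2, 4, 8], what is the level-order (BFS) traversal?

Tree insertion order: [24, 44, 34, 15, 2, 4, 8]
Tree (level-order array): [24, 15, 44, 2, None, 34, None, None, 4, None, None, None, 8]
BFS from the root, enqueuing left then right child of each popped node:
  queue [24] -> pop 24, enqueue [15, 44], visited so far: [24]
  queue [15, 44] -> pop 15, enqueue [2], visited so far: [24, 15]
  queue [44, 2] -> pop 44, enqueue [34], visited so far: [24, 15, 44]
  queue [2, 34] -> pop 2, enqueue [4], visited so far: [24, 15, 44, 2]
  queue [34, 4] -> pop 34, enqueue [none], visited so far: [24, 15, 44, 2, 34]
  queue [4] -> pop 4, enqueue [8], visited so far: [24, 15, 44, 2, 34, 4]
  queue [8] -> pop 8, enqueue [none], visited so far: [24, 15, 44, 2, 34, 4, 8]
Result: [24, 15, 44, 2, 34, 4, 8]


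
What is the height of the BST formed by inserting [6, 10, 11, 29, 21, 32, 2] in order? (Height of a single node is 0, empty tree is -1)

Insertion order: [6, 10, 11, 29, 21, 32, 2]
Tree (level-order array): [6, 2, 10, None, None, None, 11, None, 29, 21, 32]
Compute height bottom-up (empty subtree = -1):
  height(2) = 1 + max(-1, -1) = 0
  height(21) = 1 + max(-1, -1) = 0
  height(32) = 1 + max(-1, -1) = 0
  height(29) = 1 + max(0, 0) = 1
  height(11) = 1 + max(-1, 1) = 2
  height(10) = 1 + max(-1, 2) = 3
  height(6) = 1 + max(0, 3) = 4
Height = 4


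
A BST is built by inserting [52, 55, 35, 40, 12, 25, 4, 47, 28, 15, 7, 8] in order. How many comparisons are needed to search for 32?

Search path for 32: 52 -> 35 -> 12 -> 25 -> 28
Found: False
Comparisons: 5


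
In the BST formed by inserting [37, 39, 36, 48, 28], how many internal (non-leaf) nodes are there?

Tree built from: [37, 39, 36, 48, 28]
Tree (level-order array): [37, 36, 39, 28, None, None, 48]
Rule: An internal node has at least one child.
Per-node child counts:
  node 37: 2 child(ren)
  node 36: 1 child(ren)
  node 28: 0 child(ren)
  node 39: 1 child(ren)
  node 48: 0 child(ren)
Matching nodes: [37, 36, 39]
Count of internal (non-leaf) nodes: 3


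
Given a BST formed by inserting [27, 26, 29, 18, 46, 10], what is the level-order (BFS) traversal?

Tree insertion order: [27, 26, 29, 18, 46, 10]
Tree (level-order array): [27, 26, 29, 18, None, None, 46, 10]
BFS from the root, enqueuing left then right child of each popped node:
  queue [27] -> pop 27, enqueue [26, 29], visited so far: [27]
  queue [26, 29] -> pop 26, enqueue [18], visited so far: [27, 26]
  queue [29, 18] -> pop 29, enqueue [46], visited so far: [27, 26, 29]
  queue [18, 46] -> pop 18, enqueue [10], visited so far: [27, 26, 29, 18]
  queue [46, 10] -> pop 46, enqueue [none], visited so far: [27, 26, 29, 18, 46]
  queue [10] -> pop 10, enqueue [none], visited so far: [27, 26, 29, 18, 46, 10]
Result: [27, 26, 29, 18, 46, 10]


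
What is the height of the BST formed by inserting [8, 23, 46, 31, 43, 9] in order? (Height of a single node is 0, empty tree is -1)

Insertion order: [8, 23, 46, 31, 43, 9]
Tree (level-order array): [8, None, 23, 9, 46, None, None, 31, None, None, 43]
Compute height bottom-up (empty subtree = -1):
  height(9) = 1 + max(-1, -1) = 0
  height(43) = 1 + max(-1, -1) = 0
  height(31) = 1 + max(-1, 0) = 1
  height(46) = 1 + max(1, -1) = 2
  height(23) = 1 + max(0, 2) = 3
  height(8) = 1 + max(-1, 3) = 4
Height = 4


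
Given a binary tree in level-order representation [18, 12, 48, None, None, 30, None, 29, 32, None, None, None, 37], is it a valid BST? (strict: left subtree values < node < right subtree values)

Level-order array: [18, 12, 48, None, None, 30, None, 29, 32, None, None, None, 37]
Validate using subtree bounds (lo, hi): at each node, require lo < value < hi,
then recurse left with hi=value and right with lo=value.
Preorder trace (stopping at first violation):
  at node 18 with bounds (-inf, +inf): OK
  at node 12 with bounds (-inf, 18): OK
  at node 48 with bounds (18, +inf): OK
  at node 30 with bounds (18, 48): OK
  at node 29 with bounds (18, 30): OK
  at node 32 with bounds (30, 48): OK
  at node 37 with bounds (32, 48): OK
No violation found at any node.
Result: Valid BST


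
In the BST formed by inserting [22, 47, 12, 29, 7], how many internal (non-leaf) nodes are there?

Tree built from: [22, 47, 12, 29, 7]
Tree (level-order array): [22, 12, 47, 7, None, 29]
Rule: An internal node has at least one child.
Per-node child counts:
  node 22: 2 child(ren)
  node 12: 1 child(ren)
  node 7: 0 child(ren)
  node 47: 1 child(ren)
  node 29: 0 child(ren)
Matching nodes: [22, 12, 47]
Count of internal (non-leaf) nodes: 3


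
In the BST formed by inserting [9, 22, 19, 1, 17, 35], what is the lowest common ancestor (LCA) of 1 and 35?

Tree insertion order: [9, 22, 19, 1, 17, 35]
Tree (level-order array): [9, 1, 22, None, None, 19, 35, 17]
In a BST, the LCA of p=1, q=35 is the first node v on the
root-to-leaf path with p <= v <= q (go left if both < v, right if both > v).
Walk from root:
  at 9: 1 <= 9 <= 35, this is the LCA
LCA = 9


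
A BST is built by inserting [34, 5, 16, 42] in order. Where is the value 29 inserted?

Starting tree (level order): [34, 5, 42, None, 16]
Insertion path: 34 -> 5 -> 16
Result: insert 29 as right child of 16
Final tree (level order): [34, 5, 42, None, 16, None, None, None, 29]


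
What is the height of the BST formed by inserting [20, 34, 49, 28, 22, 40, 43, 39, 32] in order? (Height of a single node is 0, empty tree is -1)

Insertion order: [20, 34, 49, 28, 22, 40, 43, 39, 32]
Tree (level-order array): [20, None, 34, 28, 49, 22, 32, 40, None, None, None, None, None, 39, 43]
Compute height bottom-up (empty subtree = -1):
  height(22) = 1 + max(-1, -1) = 0
  height(32) = 1 + max(-1, -1) = 0
  height(28) = 1 + max(0, 0) = 1
  height(39) = 1 + max(-1, -1) = 0
  height(43) = 1 + max(-1, -1) = 0
  height(40) = 1 + max(0, 0) = 1
  height(49) = 1 + max(1, -1) = 2
  height(34) = 1 + max(1, 2) = 3
  height(20) = 1 + max(-1, 3) = 4
Height = 4


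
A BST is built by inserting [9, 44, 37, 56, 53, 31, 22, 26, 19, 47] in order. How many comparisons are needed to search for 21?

Search path for 21: 9 -> 44 -> 37 -> 31 -> 22 -> 19
Found: False
Comparisons: 6


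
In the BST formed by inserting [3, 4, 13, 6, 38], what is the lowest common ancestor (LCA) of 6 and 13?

Tree insertion order: [3, 4, 13, 6, 38]
Tree (level-order array): [3, None, 4, None, 13, 6, 38]
In a BST, the LCA of p=6, q=13 is the first node v on the
root-to-leaf path with p <= v <= q (go left if both < v, right if both > v).
Walk from root:
  at 3: both 6 and 13 > 3, go right
  at 4: both 6 and 13 > 4, go right
  at 13: 6 <= 13 <= 13, this is the LCA
LCA = 13


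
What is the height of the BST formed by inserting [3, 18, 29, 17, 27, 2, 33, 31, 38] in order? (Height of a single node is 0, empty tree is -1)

Insertion order: [3, 18, 29, 17, 27, 2, 33, 31, 38]
Tree (level-order array): [3, 2, 18, None, None, 17, 29, None, None, 27, 33, None, None, 31, 38]
Compute height bottom-up (empty subtree = -1):
  height(2) = 1 + max(-1, -1) = 0
  height(17) = 1 + max(-1, -1) = 0
  height(27) = 1 + max(-1, -1) = 0
  height(31) = 1 + max(-1, -1) = 0
  height(38) = 1 + max(-1, -1) = 0
  height(33) = 1 + max(0, 0) = 1
  height(29) = 1 + max(0, 1) = 2
  height(18) = 1 + max(0, 2) = 3
  height(3) = 1 + max(0, 3) = 4
Height = 4


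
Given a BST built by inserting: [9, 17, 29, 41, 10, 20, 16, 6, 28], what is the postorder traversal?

Tree insertion order: [9, 17, 29, 41, 10, 20, 16, 6, 28]
Tree (level-order array): [9, 6, 17, None, None, 10, 29, None, 16, 20, 41, None, None, None, 28]
Postorder traversal: [6, 16, 10, 28, 20, 41, 29, 17, 9]


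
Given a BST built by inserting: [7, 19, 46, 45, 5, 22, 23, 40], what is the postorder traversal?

Tree insertion order: [7, 19, 46, 45, 5, 22, 23, 40]
Tree (level-order array): [7, 5, 19, None, None, None, 46, 45, None, 22, None, None, 23, None, 40]
Postorder traversal: [5, 40, 23, 22, 45, 46, 19, 7]


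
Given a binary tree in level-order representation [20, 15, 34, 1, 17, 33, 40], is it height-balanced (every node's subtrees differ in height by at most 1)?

Tree (level-order array): [20, 15, 34, 1, 17, 33, 40]
Definition: a tree is height-balanced if, at every node, |h(left) - h(right)| <= 1 (empty subtree has height -1).
Bottom-up per-node check:
  node 1: h_left=-1, h_right=-1, diff=0 [OK], height=0
  node 17: h_left=-1, h_right=-1, diff=0 [OK], height=0
  node 15: h_left=0, h_right=0, diff=0 [OK], height=1
  node 33: h_left=-1, h_right=-1, diff=0 [OK], height=0
  node 40: h_left=-1, h_right=-1, diff=0 [OK], height=0
  node 34: h_left=0, h_right=0, diff=0 [OK], height=1
  node 20: h_left=1, h_right=1, diff=0 [OK], height=2
All nodes satisfy the balance condition.
Result: Balanced


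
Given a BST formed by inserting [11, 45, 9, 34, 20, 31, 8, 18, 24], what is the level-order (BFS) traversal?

Tree insertion order: [11, 45, 9, 34, 20, 31, 8, 18, 24]
Tree (level-order array): [11, 9, 45, 8, None, 34, None, None, None, 20, None, 18, 31, None, None, 24]
BFS from the root, enqueuing left then right child of each popped node:
  queue [11] -> pop 11, enqueue [9, 45], visited so far: [11]
  queue [9, 45] -> pop 9, enqueue [8], visited so far: [11, 9]
  queue [45, 8] -> pop 45, enqueue [34], visited so far: [11, 9, 45]
  queue [8, 34] -> pop 8, enqueue [none], visited so far: [11, 9, 45, 8]
  queue [34] -> pop 34, enqueue [20], visited so far: [11, 9, 45, 8, 34]
  queue [20] -> pop 20, enqueue [18, 31], visited so far: [11, 9, 45, 8, 34, 20]
  queue [18, 31] -> pop 18, enqueue [none], visited so far: [11, 9, 45, 8, 34, 20, 18]
  queue [31] -> pop 31, enqueue [24], visited so far: [11, 9, 45, 8, 34, 20, 18, 31]
  queue [24] -> pop 24, enqueue [none], visited so far: [11, 9, 45, 8, 34, 20, 18, 31, 24]
Result: [11, 9, 45, 8, 34, 20, 18, 31, 24]


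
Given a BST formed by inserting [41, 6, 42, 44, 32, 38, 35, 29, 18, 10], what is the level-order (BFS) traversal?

Tree insertion order: [41, 6, 42, 44, 32, 38, 35, 29, 18, 10]
Tree (level-order array): [41, 6, 42, None, 32, None, 44, 29, 38, None, None, 18, None, 35, None, 10]
BFS from the root, enqueuing left then right child of each popped node:
  queue [41] -> pop 41, enqueue [6, 42], visited so far: [41]
  queue [6, 42] -> pop 6, enqueue [32], visited so far: [41, 6]
  queue [42, 32] -> pop 42, enqueue [44], visited so far: [41, 6, 42]
  queue [32, 44] -> pop 32, enqueue [29, 38], visited so far: [41, 6, 42, 32]
  queue [44, 29, 38] -> pop 44, enqueue [none], visited so far: [41, 6, 42, 32, 44]
  queue [29, 38] -> pop 29, enqueue [18], visited so far: [41, 6, 42, 32, 44, 29]
  queue [38, 18] -> pop 38, enqueue [35], visited so far: [41, 6, 42, 32, 44, 29, 38]
  queue [18, 35] -> pop 18, enqueue [10], visited so far: [41, 6, 42, 32, 44, 29, 38, 18]
  queue [35, 10] -> pop 35, enqueue [none], visited so far: [41, 6, 42, 32, 44, 29, 38, 18, 35]
  queue [10] -> pop 10, enqueue [none], visited so far: [41, 6, 42, 32, 44, 29, 38, 18, 35, 10]
Result: [41, 6, 42, 32, 44, 29, 38, 18, 35, 10]


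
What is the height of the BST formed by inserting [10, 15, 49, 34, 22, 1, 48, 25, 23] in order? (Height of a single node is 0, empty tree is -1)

Insertion order: [10, 15, 49, 34, 22, 1, 48, 25, 23]
Tree (level-order array): [10, 1, 15, None, None, None, 49, 34, None, 22, 48, None, 25, None, None, 23]
Compute height bottom-up (empty subtree = -1):
  height(1) = 1 + max(-1, -1) = 0
  height(23) = 1 + max(-1, -1) = 0
  height(25) = 1 + max(0, -1) = 1
  height(22) = 1 + max(-1, 1) = 2
  height(48) = 1 + max(-1, -1) = 0
  height(34) = 1 + max(2, 0) = 3
  height(49) = 1 + max(3, -1) = 4
  height(15) = 1 + max(-1, 4) = 5
  height(10) = 1 + max(0, 5) = 6
Height = 6


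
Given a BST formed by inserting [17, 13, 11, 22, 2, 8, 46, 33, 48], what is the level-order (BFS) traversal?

Tree insertion order: [17, 13, 11, 22, 2, 8, 46, 33, 48]
Tree (level-order array): [17, 13, 22, 11, None, None, 46, 2, None, 33, 48, None, 8]
BFS from the root, enqueuing left then right child of each popped node:
  queue [17] -> pop 17, enqueue [13, 22], visited so far: [17]
  queue [13, 22] -> pop 13, enqueue [11], visited so far: [17, 13]
  queue [22, 11] -> pop 22, enqueue [46], visited so far: [17, 13, 22]
  queue [11, 46] -> pop 11, enqueue [2], visited so far: [17, 13, 22, 11]
  queue [46, 2] -> pop 46, enqueue [33, 48], visited so far: [17, 13, 22, 11, 46]
  queue [2, 33, 48] -> pop 2, enqueue [8], visited so far: [17, 13, 22, 11, 46, 2]
  queue [33, 48, 8] -> pop 33, enqueue [none], visited so far: [17, 13, 22, 11, 46, 2, 33]
  queue [48, 8] -> pop 48, enqueue [none], visited so far: [17, 13, 22, 11, 46, 2, 33, 48]
  queue [8] -> pop 8, enqueue [none], visited so far: [17, 13, 22, 11, 46, 2, 33, 48, 8]
Result: [17, 13, 22, 11, 46, 2, 33, 48, 8]


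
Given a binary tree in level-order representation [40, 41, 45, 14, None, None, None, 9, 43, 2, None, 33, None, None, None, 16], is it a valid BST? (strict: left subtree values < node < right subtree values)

Level-order array: [40, 41, 45, 14, None, None, None, 9, 43, 2, None, 33, None, None, None, 16]
Validate using subtree bounds (lo, hi): at each node, require lo < value < hi,
then recurse left with hi=value and right with lo=value.
Preorder trace (stopping at first violation):
  at node 40 with bounds (-inf, +inf): OK
  at node 41 with bounds (-inf, 40): VIOLATION
Node 41 violates its bound: not (-inf < 41 < 40).
Result: Not a valid BST


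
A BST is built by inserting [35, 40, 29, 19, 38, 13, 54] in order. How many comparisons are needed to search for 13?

Search path for 13: 35 -> 29 -> 19 -> 13
Found: True
Comparisons: 4


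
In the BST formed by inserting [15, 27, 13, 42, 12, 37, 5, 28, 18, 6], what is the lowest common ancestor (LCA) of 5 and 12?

Tree insertion order: [15, 27, 13, 42, 12, 37, 5, 28, 18, 6]
Tree (level-order array): [15, 13, 27, 12, None, 18, 42, 5, None, None, None, 37, None, None, 6, 28]
In a BST, the LCA of p=5, q=12 is the first node v on the
root-to-leaf path with p <= v <= q (go left if both < v, right if both > v).
Walk from root:
  at 15: both 5 and 12 < 15, go left
  at 13: both 5 and 12 < 13, go left
  at 12: 5 <= 12 <= 12, this is the LCA
LCA = 12


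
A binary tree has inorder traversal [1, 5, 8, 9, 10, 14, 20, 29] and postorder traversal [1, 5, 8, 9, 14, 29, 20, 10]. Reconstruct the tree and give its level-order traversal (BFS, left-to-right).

Inorder:   [1, 5, 8, 9, 10, 14, 20, 29]
Postorder: [1, 5, 8, 9, 14, 29, 20, 10]
Algorithm: postorder visits root last, so walk postorder right-to-left;
each value is the root of the current inorder slice — split it at that
value, recurse on the right subtree first, then the left.
Recursive splits:
  root=10; inorder splits into left=[1, 5, 8, 9], right=[14, 20, 29]
  root=20; inorder splits into left=[14], right=[29]
  root=29; inorder splits into left=[], right=[]
  root=14; inorder splits into left=[], right=[]
  root=9; inorder splits into left=[1, 5, 8], right=[]
  root=8; inorder splits into left=[1, 5], right=[]
  root=5; inorder splits into left=[1], right=[]
  root=1; inorder splits into left=[], right=[]
Reconstructed level-order: [10, 9, 20, 8, 14, 29, 5, 1]


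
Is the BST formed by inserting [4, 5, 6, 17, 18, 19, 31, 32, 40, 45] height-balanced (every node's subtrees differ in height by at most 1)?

Tree (level-order array): [4, None, 5, None, 6, None, 17, None, 18, None, 19, None, 31, None, 32, None, 40, None, 45]
Definition: a tree is height-balanced if, at every node, |h(left) - h(right)| <= 1 (empty subtree has height -1).
Bottom-up per-node check:
  node 45: h_left=-1, h_right=-1, diff=0 [OK], height=0
  node 40: h_left=-1, h_right=0, diff=1 [OK], height=1
  node 32: h_left=-1, h_right=1, diff=2 [FAIL (|-1-1|=2 > 1)], height=2
  node 31: h_left=-1, h_right=2, diff=3 [FAIL (|-1-2|=3 > 1)], height=3
  node 19: h_left=-1, h_right=3, diff=4 [FAIL (|-1-3|=4 > 1)], height=4
  node 18: h_left=-1, h_right=4, diff=5 [FAIL (|-1-4|=5 > 1)], height=5
  node 17: h_left=-1, h_right=5, diff=6 [FAIL (|-1-5|=6 > 1)], height=6
  node 6: h_left=-1, h_right=6, diff=7 [FAIL (|-1-6|=7 > 1)], height=7
  node 5: h_left=-1, h_right=7, diff=8 [FAIL (|-1-7|=8 > 1)], height=8
  node 4: h_left=-1, h_right=8, diff=9 [FAIL (|-1-8|=9 > 1)], height=9
Node 32 violates the condition: |-1 - 1| = 2 > 1.
Result: Not balanced


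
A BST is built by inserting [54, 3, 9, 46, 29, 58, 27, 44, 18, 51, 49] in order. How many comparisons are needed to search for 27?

Search path for 27: 54 -> 3 -> 9 -> 46 -> 29 -> 27
Found: True
Comparisons: 6


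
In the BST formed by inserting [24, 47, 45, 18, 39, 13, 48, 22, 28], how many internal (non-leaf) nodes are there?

Tree built from: [24, 47, 45, 18, 39, 13, 48, 22, 28]
Tree (level-order array): [24, 18, 47, 13, 22, 45, 48, None, None, None, None, 39, None, None, None, 28]
Rule: An internal node has at least one child.
Per-node child counts:
  node 24: 2 child(ren)
  node 18: 2 child(ren)
  node 13: 0 child(ren)
  node 22: 0 child(ren)
  node 47: 2 child(ren)
  node 45: 1 child(ren)
  node 39: 1 child(ren)
  node 28: 0 child(ren)
  node 48: 0 child(ren)
Matching nodes: [24, 18, 47, 45, 39]
Count of internal (non-leaf) nodes: 5


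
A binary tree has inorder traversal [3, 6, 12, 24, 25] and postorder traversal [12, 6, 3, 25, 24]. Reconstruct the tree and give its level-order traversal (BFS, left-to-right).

Inorder:   [3, 6, 12, 24, 25]
Postorder: [12, 6, 3, 25, 24]
Algorithm: postorder visits root last, so walk postorder right-to-left;
each value is the root of the current inorder slice — split it at that
value, recurse on the right subtree first, then the left.
Recursive splits:
  root=24; inorder splits into left=[3, 6, 12], right=[25]
  root=25; inorder splits into left=[], right=[]
  root=3; inorder splits into left=[], right=[6, 12]
  root=6; inorder splits into left=[], right=[12]
  root=12; inorder splits into left=[], right=[]
Reconstructed level-order: [24, 3, 25, 6, 12]


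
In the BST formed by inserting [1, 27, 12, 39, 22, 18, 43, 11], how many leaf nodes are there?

Tree built from: [1, 27, 12, 39, 22, 18, 43, 11]
Tree (level-order array): [1, None, 27, 12, 39, 11, 22, None, 43, None, None, 18]
Rule: A leaf has 0 children.
Per-node child counts:
  node 1: 1 child(ren)
  node 27: 2 child(ren)
  node 12: 2 child(ren)
  node 11: 0 child(ren)
  node 22: 1 child(ren)
  node 18: 0 child(ren)
  node 39: 1 child(ren)
  node 43: 0 child(ren)
Matching nodes: [11, 18, 43]
Count of leaf nodes: 3


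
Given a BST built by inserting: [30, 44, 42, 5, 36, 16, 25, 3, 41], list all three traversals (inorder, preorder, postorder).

Tree insertion order: [30, 44, 42, 5, 36, 16, 25, 3, 41]
Tree (level-order array): [30, 5, 44, 3, 16, 42, None, None, None, None, 25, 36, None, None, None, None, 41]
Inorder (L, root, R): [3, 5, 16, 25, 30, 36, 41, 42, 44]
Preorder (root, L, R): [30, 5, 3, 16, 25, 44, 42, 36, 41]
Postorder (L, R, root): [3, 25, 16, 5, 41, 36, 42, 44, 30]


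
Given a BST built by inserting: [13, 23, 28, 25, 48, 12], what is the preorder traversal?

Tree insertion order: [13, 23, 28, 25, 48, 12]
Tree (level-order array): [13, 12, 23, None, None, None, 28, 25, 48]
Preorder traversal: [13, 12, 23, 28, 25, 48]


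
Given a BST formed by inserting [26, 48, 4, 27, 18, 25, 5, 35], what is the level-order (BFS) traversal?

Tree insertion order: [26, 48, 4, 27, 18, 25, 5, 35]
Tree (level-order array): [26, 4, 48, None, 18, 27, None, 5, 25, None, 35]
BFS from the root, enqueuing left then right child of each popped node:
  queue [26] -> pop 26, enqueue [4, 48], visited so far: [26]
  queue [4, 48] -> pop 4, enqueue [18], visited so far: [26, 4]
  queue [48, 18] -> pop 48, enqueue [27], visited so far: [26, 4, 48]
  queue [18, 27] -> pop 18, enqueue [5, 25], visited so far: [26, 4, 48, 18]
  queue [27, 5, 25] -> pop 27, enqueue [35], visited so far: [26, 4, 48, 18, 27]
  queue [5, 25, 35] -> pop 5, enqueue [none], visited so far: [26, 4, 48, 18, 27, 5]
  queue [25, 35] -> pop 25, enqueue [none], visited so far: [26, 4, 48, 18, 27, 5, 25]
  queue [35] -> pop 35, enqueue [none], visited so far: [26, 4, 48, 18, 27, 5, 25, 35]
Result: [26, 4, 48, 18, 27, 5, 25, 35]


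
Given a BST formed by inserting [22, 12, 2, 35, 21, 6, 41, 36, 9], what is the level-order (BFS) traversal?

Tree insertion order: [22, 12, 2, 35, 21, 6, 41, 36, 9]
Tree (level-order array): [22, 12, 35, 2, 21, None, 41, None, 6, None, None, 36, None, None, 9]
BFS from the root, enqueuing left then right child of each popped node:
  queue [22] -> pop 22, enqueue [12, 35], visited so far: [22]
  queue [12, 35] -> pop 12, enqueue [2, 21], visited so far: [22, 12]
  queue [35, 2, 21] -> pop 35, enqueue [41], visited so far: [22, 12, 35]
  queue [2, 21, 41] -> pop 2, enqueue [6], visited so far: [22, 12, 35, 2]
  queue [21, 41, 6] -> pop 21, enqueue [none], visited so far: [22, 12, 35, 2, 21]
  queue [41, 6] -> pop 41, enqueue [36], visited so far: [22, 12, 35, 2, 21, 41]
  queue [6, 36] -> pop 6, enqueue [9], visited so far: [22, 12, 35, 2, 21, 41, 6]
  queue [36, 9] -> pop 36, enqueue [none], visited so far: [22, 12, 35, 2, 21, 41, 6, 36]
  queue [9] -> pop 9, enqueue [none], visited so far: [22, 12, 35, 2, 21, 41, 6, 36, 9]
Result: [22, 12, 35, 2, 21, 41, 6, 36, 9]


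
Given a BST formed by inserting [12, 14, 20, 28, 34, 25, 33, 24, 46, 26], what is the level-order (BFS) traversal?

Tree insertion order: [12, 14, 20, 28, 34, 25, 33, 24, 46, 26]
Tree (level-order array): [12, None, 14, None, 20, None, 28, 25, 34, 24, 26, 33, 46]
BFS from the root, enqueuing left then right child of each popped node:
  queue [12] -> pop 12, enqueue [14], visited so far: [12]
  queue [14] -> pop 14, enqueue [20], visited so far: [12, 14]
  queue [20] -> pop 20, enqueue [28], visited so far: [12, 14, 20]
  queue [28] -> pop 28, enqueue [25, 34], visited so far: [12, 14, 20, 28]
  queue [25, 34] -> pop 25, enqueue [24, 26], visited so far: [12, 14, 20, 28, 25]
  queue [34, 24, 26] -> pop 34, enqueue [33, 46], visited so far: [12, 14, 20, 28, 25, 34]
  queue [24, 26, 33, 46] -> pop 24, enqueue [none], visited so far: [12, 14, 20, 28, 25, 34, 24]
  queue [26, 33, 46] -> pop 26, enqueue [none], visited so far: [12, 14, 20, 28, 25, 34, 24, 26]
  queue [33, 46] -> pop 33, enqueue [none], visited so far: [12, 14, 20, 28, 25, 34, 24, 26, 33]
  queue [46] -> pop 46, enqueue [none], visited so far: [12, 14, 20, 28, 25, 34, 24, 26, 33, 46]
Result: [12, 14, 20, 28, 25, 34, 24, 26, 33, 46]


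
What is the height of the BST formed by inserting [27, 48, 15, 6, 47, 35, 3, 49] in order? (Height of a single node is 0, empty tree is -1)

Insertion order: [27, 48, 15, 6, 47, 35, 3, 49]
Tree (level-order array): [27, 15, 48, 6, None, 47, 49, 3, None, 35]
Compute height bottom-up (empty subtree = -1):
  height(3) = 1 + max(-1, -1) = 0
  height(6) = 1 + max(0, -1) = 1
  height(15) = 1 + max(1, -1) = 2
  height(35) = 1 + max(-1, -1) = 0
  height(47) = 1 + max(0, -1) = 1
  height(49) = 1 + max(-1, -1) = 0
  height(48) = 1 + max(1, 0) = 2
  height(27) = 1 + max(2, 2) = 3
Height = 3


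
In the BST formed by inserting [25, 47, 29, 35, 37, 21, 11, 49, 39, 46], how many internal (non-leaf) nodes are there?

Tree built from: [25, 47, 29, 35, 37, 21, 11, 49, 39, 46]
Tree (level-order array): [25, 21, 47, 11, None, 29, 49, None, None, None, 35, None, None, None, 37, None, 39, None, 46]
Rule: An internal node has at least one child.
Per-node child counts:
  node 25: 2 child(ren)
  node 21: 1 child(ren)
  node 11: 0 child(ren)
  node 47: 2 child(ren)
  node 29: 1 child(ren)
  node 35: 1 child(ren)
  node 37: 1 child(ren)
  node 39: 1 child(ren)
  node 46: 0 child(ren)
  node 49: 0 child(ren)
Matching nodes: [25, 21, 47, 29, 35, 37, 39]
Count of internal (non-leaf) nodes: 7


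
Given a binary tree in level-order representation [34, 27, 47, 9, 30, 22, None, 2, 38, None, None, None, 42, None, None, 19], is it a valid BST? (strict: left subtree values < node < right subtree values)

Level-order array: [34, 27, 47, 9, 30, 22, None, 2, 38, None, None, None, 42, None, None, 19]
Validate using subtree bounds (lo, hi): at each node, require lo < value < hi,
then recurse left with hi=value and right with lo=value.
Preorder trace (stopping at first violation):
  at node 34 with bounds (-inf, +inf): OK
  at node 27 with bounds (-inf, 34): OK
  at node 9 with bounds (-inf, 27): OK
  at node 2 with bounds (-inf, 9): OK
  at node 38 with bounds (9, 27): VIOLATION
Node 38 violates its bound: not (9 < 38 < 27).
Result: Not a valid BST


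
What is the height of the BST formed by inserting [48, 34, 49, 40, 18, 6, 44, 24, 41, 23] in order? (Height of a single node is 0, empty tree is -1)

Insertion order: [48, 34, 49, 40, 18, 6, 44, 24, 41, 23]
Tree (level-order array): [48, 34, 49, 18, 40, None, None, 6, 24, None, 44, None, None, 23, None, 41]
Compute height bottom-up (empty subtree = -1):
  height(6) = 1 + max(-1, -1) = 0
  height(23) = 1 + max(-1, -1) = 0
  height(24) = 1 + max(0, -1) = 1
  height(18) = 1 + max(0, 1) = 2
  height(41) = 1 + max(-1, -1) = 0
  height(44) = 1 + max(0, -1) = 1
  height(40) = 1 + max(-1, 1) = 2
  height(34) = 1 + max(2, 2) = 3
  height(49) = 1 + max(-1, -1) = 0
  height(48) = 1 + max(3, 0) = 4
Height = 4


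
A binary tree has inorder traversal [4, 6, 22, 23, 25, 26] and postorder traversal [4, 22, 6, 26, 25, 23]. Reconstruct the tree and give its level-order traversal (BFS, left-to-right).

Inorder:   [4, 6, 22, 23, 25, 26]
Postorder: [4, 22, 6, 26, 25, 23]
Algorithm: postorder visits root last, so walk postorder right-to-left;
each value is the root of the current inorder slice — split it at that
value, recurse on the right subtree first, then the left.
Recursive splits:
  root=23; inorder splits into left=[4, 6, 22], right=[25, 26]
  root=25; inorder splits into left=[], right=[26]
  root=26; inorder splits into left=[], right=[]
  root=6; inorder splits into left=[4], right=[22]
  root=22; inorder splits into left=[], right=[]
  root=4; inorder splits into left=[], right=[]
Reconstructed level-order: [23, 6, 25, 4, 22, 26]


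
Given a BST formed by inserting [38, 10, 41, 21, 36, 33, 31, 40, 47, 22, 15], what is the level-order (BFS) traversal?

Tree insertion order: [38, 10, 41, 21, 36, 33, 31, 40, 47, 22, 15]
Tree (level-order array): [38, 10, 41, None, 21, 40, 47, 15, 36, None, None, None, None, None, None, 33, None, 31, None, 22]
BFS from the root, enqueuing left then right child of each popped node:
  queue [38] -> pop 38, enqueue [10, 41], visited so far: [38]
  queue [10, 41] -> pop 10, enqueue [21], visited so far: [38, 10]
  queue [41, 21] -> pop 41, enqueue [40, 47], visited so far: [38, 10, 41]
  queue [21, 40, 47] -> pop 21, enqueue [15, 36], visited so far: [38, 10, 41, 21]
  queue [40, 47, 15, 36] -> pop 40, enqueue [none], visited so far: [38, 10, 41, 21, 40]
  queue [47, 15, 36] -> pop 47, enqueue [none], visited so far: [38, 10, 41, 21, 40, 47]
  queue [15, 36] -> pop 15, enqueue [none], visited so far: [38, 10, 41, 21, 40, 47, 15]
  queue [36] -> pop 36, enqueue [33], visited so far: [38, 10, 41, 21, 40, 47, 15, 36]
  queue [33] -> pop 33, enqueue [31], visited so far: [38, 10, 41, 21, 40, 47, 15, 36, 33]
  queue [31] -> pop 31, enqueue [22], visited so far: [38, 10, 41, 21, 40, 47, 15, 36, 33, 31]
  queue [22] -> pop 22, enqueue [none], visited so far: [38, 10, 41, 21, 40, 47, 15, 36, 33, 31, 22]
Result: [38, 10, 41, 21, 40, 47, 15, 36, 33, 31, 22]


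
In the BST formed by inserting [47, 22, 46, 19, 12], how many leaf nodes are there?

Tree built from: [47, 22, 46, 19, 12]
Tree (level-order array): [47, 22, None, 19, 46, 12]
Rule: A leaf has 0 children.
Per-node child counts:
  node 47: 1 child(ren)
  node 22: 2 child(ren)
  node 19: 1 child(ren)
  node 12: 0 child(ren)
  node 46: 0 child(ren)
Matching nodes: [12, 46]
Count of leaf nodes: 2


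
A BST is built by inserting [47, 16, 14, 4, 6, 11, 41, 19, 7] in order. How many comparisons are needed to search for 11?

Search path for 11: 47 -> 16 -> 14 -> 4 -> 6 -> 11
Found: True
Comparisons: 6


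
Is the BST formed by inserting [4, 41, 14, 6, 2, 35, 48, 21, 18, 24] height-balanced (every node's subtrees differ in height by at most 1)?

Tree (level-order array): [4, 2, 41, None, None, 14, 48, 6, 35, None, None, None, None, 21, None, 18, 24]
Definition: a tree is height-balanced if, at every node, |h(left) - h(right)| <= 1 (empty subtree has height -1).
Bottom-up per-node check:
  node 2: h_left=-1, h_right=-1, diff=0 [OK], height=0
  node 6: h_left=-1, h_right=-1, diff=0 [OK], height=0
  node 18: h_left=-1, h_right=-1, diff=0 [OK], height=0
  node 24: h_left=-1, h_right=-1, diff=0 [OK], height=0
  node 21: h_left=0, h_right=0, diff=0 [OK], height=1
  node 35: h_left=1, h_right=-1, diff=2 [FAIL (|1--1|=2 > 1)], height=2
  node 14: h_left=0, h_right=2, diff=2 [FAIL (|0-2|=2 > 1)], height=3
  node 48: h_left=-1, h_right=-1, diff=0 [OK], height=0
  node 41: h_left=3, h_right=0, diff=3 [FAIL (|3-0|=3 > 1)], height=4
  node 4: h_left=0, h_right=4, diff=4 [FAIL (|0-4|=4 > 1)], height=5
Node 35 violates the condition: |1 - -1| = 2 > 1.
Result: Not balanced


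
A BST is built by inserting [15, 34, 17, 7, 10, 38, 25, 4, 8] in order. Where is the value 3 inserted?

Starting tree (level order): [15, 7, 34, 4, 10, 17, 38, None, None, 8, None, None, 25]
Insertion path: 15 -> 7 -> 4
Result: insert 3 as left child of 4
Final tree (level order): [15, 7, 34, 4, 10, 17, 38, 3, None, 8, None, None, 25]


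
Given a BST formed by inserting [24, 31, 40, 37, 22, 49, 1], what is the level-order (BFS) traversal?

Tree insertion order: [24, 31, 40, 37, 22, 49, 1]
Tree (level-order array): [24, 22, 31, 1, None, None, 40, None, None, 37, 49]
BFS from the root, enqueuing left then right child of each popped node:
  queue [24] -> pop 24, enqueue [22, 31], visited so far: [24]
  queue [22, 31] -> pop 22, enqueue [1], visited so far: [24, 22]
  queue [31, 1] -> pop 31, enqueue [40], visited so far: [24, 22, 31]
  queue [1, 40] -> pop 1, enqueue [none], visited so far: [24, 22, 31, 1]
  queue [40] -> pop 40, enqueue [37, 49], visited so far: [24, 22, 31, 1, 40]
  queue [37, 49] -> pop 37, enqueue [none], visited so far: [24, 22, 31, 1, 40, 37]
  queue [49] -> pop 49, enqueue [none], visited so far: [24, 22, 31, 1, 40, 37, 49]
Result: [24, 22, 31, 1, 40, 37, 49]


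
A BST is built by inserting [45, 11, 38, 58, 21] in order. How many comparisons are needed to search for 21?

Search path for 21: 45 -> 11 -> 38 -> 21
Found: True
Comparisons: 4


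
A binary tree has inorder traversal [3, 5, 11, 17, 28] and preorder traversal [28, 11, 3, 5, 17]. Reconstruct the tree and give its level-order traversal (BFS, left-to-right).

Inorder:  [3, 5, 11, 17, 28]
Preorder: [28, 11, 3, 5, 17]
Algorithm: preorder visits root first, so consume preorder in order;
for each root, split the current inorder slice at that value into
left-subtree inorder and right-subtree inorder, then recurse.
Recursive splits:
  root=28; inorder splits into left=[3, 5, 11, 17], right=[]
  root=11; inorder splits into left=[3, 5], right=[17]
  root=3; inorder splits into left=[], right=[5]
  root=5; inorder splits into left=[], right=[]
  root=17; inorder splits into left=[], right=[]
Reconstructed level-order: [28, 11, 3, 17, 5]
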